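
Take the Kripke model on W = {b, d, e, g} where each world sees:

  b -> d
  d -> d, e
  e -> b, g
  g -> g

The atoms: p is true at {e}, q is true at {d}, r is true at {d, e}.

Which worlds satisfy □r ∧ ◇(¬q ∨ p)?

b: □r is T, ◇(¬q ∨ p) is F. ✗
d: □r is T, ◇(¬q ∨ p) is T. ✓
e: □r is F, ◇(¬q ∨ p) is T. ✗
g: □r is F, ◇(¬q ∨ p) is T. ✗

{d}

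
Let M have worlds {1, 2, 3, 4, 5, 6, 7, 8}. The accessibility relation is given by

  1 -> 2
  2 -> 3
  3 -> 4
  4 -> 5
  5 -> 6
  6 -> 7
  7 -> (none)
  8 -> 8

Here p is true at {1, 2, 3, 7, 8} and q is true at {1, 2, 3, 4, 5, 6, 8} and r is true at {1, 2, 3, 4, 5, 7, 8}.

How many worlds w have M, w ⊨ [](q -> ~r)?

1: successors {2}; q -> ~r there: 2:F. ✗
2: successors {3}; q -> ~r there: 3:F. ✗
3: successors {4}; q -> ~r there: 4:F. ✗
4: successors {5}; q -> ~r there: 5:F. ✗
5: successors {6}; q -> ~r there: 6:T. ✓
6: successors {7}; q -> ~r there: 7:T. ✓
7: no successors, so [](q -> ~r) holds vacuously. ✓
8: successors {8}; q -> ~r there: 8:F. ✗
Satisfying worlds: {5, 6, 7}.

3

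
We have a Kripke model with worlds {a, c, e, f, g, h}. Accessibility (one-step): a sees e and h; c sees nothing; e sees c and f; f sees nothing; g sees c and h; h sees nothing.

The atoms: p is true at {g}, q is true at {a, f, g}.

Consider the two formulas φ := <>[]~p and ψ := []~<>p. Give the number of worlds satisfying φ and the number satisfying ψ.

3 and 6

For <>[]~p:
a: successors {e, h}; []~p there: e:T, h:T. ✓
c: no successors, so <>[]~p fails. ✗
e: successors {c, f}; []~p there: c:T, f:T. ✓
f: no successors, so <>[]~p fails. ✗
g: successors {c, h}; []~p there: c:T, h:T. ✓
h: no successors, so <>[]~p fails. ✗
— 3 worlds.
For []~<>p:
a: successors {e, h}; ~<>p there: e:T, h:T. ✓
c: no successors, so []~<>p holds vacuously. ✓
e: successors {c, f}; ~<>p there: c:T, f:T. ✓
f: no successors, so []~<>p holds vacuously. ✓
g: successors {c, h}; ~<>p there: c:T, h:T. ✓
h: no successors, so []~<>p holds vacuously. ✓
— 6 worlds.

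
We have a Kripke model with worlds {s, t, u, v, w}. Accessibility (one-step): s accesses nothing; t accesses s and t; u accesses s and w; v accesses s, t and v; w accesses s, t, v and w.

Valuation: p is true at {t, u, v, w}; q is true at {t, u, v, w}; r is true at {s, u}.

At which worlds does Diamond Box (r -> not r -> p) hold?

{t, u, v, w}

s: no successors, so Diamond Box (r -> not r -> p) fails. ✗
t: successors {s, t}; Box (r -> not r -> p) there: s:T, t:T. ✓
u: successors {s, w}; Box (r -> not r -> p) there: s:T, w:T. ✓
v: successors {s, t, v}; Box (r -> not r -> p) there: s:T, t:T, v:T. ✓
w: successors {s, t, v, w}; Box (r -> not r -> p) there: s:T, t:T, v:T, w:T. ✓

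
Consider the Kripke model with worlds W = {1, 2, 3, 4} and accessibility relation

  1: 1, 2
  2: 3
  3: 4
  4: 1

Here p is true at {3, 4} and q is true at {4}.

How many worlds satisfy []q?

1

1: successors {1, 2}; q there: 1:F, 2:F. ✗
2: successors {3}; q there: 3:F. ✗
3: successors {4}; q there: 4:T. ✓
4: successors {1}; q there: 1:F. ✗
Satisfying worlds: {3}.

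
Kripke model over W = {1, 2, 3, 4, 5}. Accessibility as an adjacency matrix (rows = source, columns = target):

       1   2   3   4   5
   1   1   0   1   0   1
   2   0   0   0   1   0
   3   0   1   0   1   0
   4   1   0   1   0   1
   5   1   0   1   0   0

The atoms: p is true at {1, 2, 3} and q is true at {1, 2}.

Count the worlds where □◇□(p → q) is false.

1

1: successors {1, 3, 5}; ◇□(p → q) there: 1:T, 3:T, 5:T. ✓
2: successors {4}; ◇□(p → q) there: 4:T. ✓
3: successors {2, 4}; ◇□(p → q) there: 2:F, 4:T. ✗
4: successors {1, 3, 5}; ◇□(p → q) there: 1:T, 3:T, 5:T. ✓
5: successors {1, 3}; ◇□(p → q) there: 1:T, 3:T. ✓
Satisfying worlds: {1, 2, 4, 5}.
So □◇□(p → q) fails at the other 1 world.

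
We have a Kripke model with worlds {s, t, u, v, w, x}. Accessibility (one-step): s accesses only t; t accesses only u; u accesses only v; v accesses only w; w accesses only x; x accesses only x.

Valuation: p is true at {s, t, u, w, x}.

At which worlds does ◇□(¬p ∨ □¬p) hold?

{s, t}

s: successors {t}; □(¬p ∨ □¬p) there: t:T. ✓
t: successors {u}; □(¬p ∨ □¬p) there: u:T. ✓
u: successors {v}; □(¬p ∨ □¬p) there: v:F. ✗
v: successors {w}; □(¬p ∨ □¬p) there: w:F. ✗
w: successors {x}; □(¬p ∨ □¬p) there: x:F. ✗
x: successors {x}; □(¬p ∨ □¬p) there: x:F. ✗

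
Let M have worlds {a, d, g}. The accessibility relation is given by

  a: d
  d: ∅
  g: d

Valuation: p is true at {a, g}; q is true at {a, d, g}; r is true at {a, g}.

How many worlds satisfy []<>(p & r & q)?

1

a: successors {d}; <>(p & r & q) there: d:F. ✗
d: no successors, so []<>(p & r & q) holds vacuously. ✓
g: successors {d}; <>(p & r & q) there: d:F. ✗
Satisfying worlds: {d}.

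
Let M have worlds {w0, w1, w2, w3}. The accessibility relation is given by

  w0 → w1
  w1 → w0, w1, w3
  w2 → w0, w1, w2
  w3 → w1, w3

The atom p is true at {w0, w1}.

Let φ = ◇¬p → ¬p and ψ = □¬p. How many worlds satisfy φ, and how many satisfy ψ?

3 and 0

For ◇¬p → ¬p:
w0: ◇¬p is F, ¬p is F. ✓
w1: ◇¬p is T, ¬p is F. ✗
w2: ◇¬p is T, ¬p is T. ✓
w3: ◇¬p is T, ¬p is T. ✓
— 3 worlds.
For □¬p:
w0: successors {w1}; ¬p there: w1:F. ✗
w1: successors {w0, w1, w3}; ¬p there: w0:F, w1:F, w3:T. ✗
w2: successors {w0, w1, w2}; ¬p there: w0:F, w1:F, w2:T. ✗
w3: successors {w1, w3}; ¬p there: w1:F, w3:T. ✗
— 0 worlds.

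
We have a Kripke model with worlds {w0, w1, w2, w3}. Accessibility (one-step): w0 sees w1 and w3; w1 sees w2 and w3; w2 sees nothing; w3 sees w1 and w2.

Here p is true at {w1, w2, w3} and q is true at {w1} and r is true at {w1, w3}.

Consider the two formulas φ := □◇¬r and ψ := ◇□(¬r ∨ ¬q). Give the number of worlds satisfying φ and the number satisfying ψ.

2 and 3

For □◇¬r:
w0: successors {w1, w3}; ◇¬r there: w1:T, w3:T. ✓
w1: successors {w2, w3}; ◇¬r there: w2:F, w3:T. ✗
w2: no successors, so □◇¬r holds vacuously. ✓
w3: successors {w1, w2}; ◇¬r there: w1:T, w2:F. ✗
— 2 worlds.
For ◇□(¬r ∨ ¬q):
w0: successors {w1, w3}; □(¬r ∨ ¬q) there: w1:T, w3:F. ✓
w1: successors {w2, w3}; □(¬r ∨ ¬q) there: w2:T, w3:F. ✓
w2: no successors, so ◇□(¬r ∨ ¬q) fails. ✗
w3: successors {w1, w2}; □(¬r ∨ ¬q) there: w1:T, w2:T. ✓
— 3 worlds.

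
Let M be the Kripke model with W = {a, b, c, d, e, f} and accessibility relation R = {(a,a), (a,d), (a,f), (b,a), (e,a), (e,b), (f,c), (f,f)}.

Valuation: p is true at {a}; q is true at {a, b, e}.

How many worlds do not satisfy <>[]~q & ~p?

a: <>[]~q is T, ~p is F. ✗
b: <>[]~q is F, ~p is T. ✗
c: <>[]~q is F, ~p is T. ✗
d: <>[]~q is F, ~p is T. ✗
e: <>[]~q is F, ~p is T. ✗
f: <>[]~q is T, ~p is T. ✓
Satisfying worlds: {f}.
So <>[]~q & ~p fails at the other 5 worlds.

5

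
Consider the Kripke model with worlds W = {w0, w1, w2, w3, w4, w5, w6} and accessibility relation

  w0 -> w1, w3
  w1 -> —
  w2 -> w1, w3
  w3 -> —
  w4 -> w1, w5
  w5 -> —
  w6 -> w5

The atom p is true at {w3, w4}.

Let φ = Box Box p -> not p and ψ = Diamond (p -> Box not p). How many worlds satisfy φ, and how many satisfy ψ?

5 and 4

For Box Box p -> not p:
w0: Box Box p is T, not p is T. ✓
w1: Box Box p is T, not p is T. ✓
w2: Box Box p is T, not p is T. ✓
w3: Box Box p is T, not p is F. ✗
w4: Box Box p is T, not p is F. ✗
w5: Box Box p is T, not p is T. ✓
w6: Box Box p is T, not p is T. ✓
— 5 worlds.
For Diamond (p -> Box not p):
w0: successors {w1, w3}; p -> Box not p there: w1:T, w3:T. ✓
w1: no successors, so Diamond (p -> Box not p) fails. ✗
w2: successors {w1, w3}; p -> Box not p there: w1:T, w3:T. ✓
w3: no successors, so Diamond (p -> Box not p) fails. ✗
w4: successors {w1, w5}; p -> Box not p there: w1:T, w5:T. ✓
w5: no successors, so Diamond (p -> Box not p) fails. ✗
w6: successors {w5}; p -> Box not p there: w5:T. ✓
— 4 worlds.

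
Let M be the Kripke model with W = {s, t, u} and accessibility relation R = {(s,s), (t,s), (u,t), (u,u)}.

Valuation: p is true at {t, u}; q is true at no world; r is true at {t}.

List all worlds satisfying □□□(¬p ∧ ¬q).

s: successors {s}; □□(¬p ∧ ¬q) there: s:T. ✓
t: successors {s}; □□(¬p ∧ ¬q) there: s:T. ✓
u: successors {t, u}; □□(¬p ∧ ¬q) there: t:T, u:F. ✗

{s, t}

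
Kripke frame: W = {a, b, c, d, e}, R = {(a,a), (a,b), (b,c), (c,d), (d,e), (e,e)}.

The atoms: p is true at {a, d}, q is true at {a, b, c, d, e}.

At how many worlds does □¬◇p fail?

a: successors {a, b}; ¬◇p there: a:F, b:T. ✗
b: successors {c}; ¬◇p there: c:F. ✗
c: successors {d}; ¬◇p there: d:T. ✓
d: successors {e}; ¬◇p there: e:T. ✓
e: successors {e}; ¬◇p there: e:T. ✓
Satisfying worlds: {c, d, e}.
So □¬◇p fails at the other 2 worlds.

2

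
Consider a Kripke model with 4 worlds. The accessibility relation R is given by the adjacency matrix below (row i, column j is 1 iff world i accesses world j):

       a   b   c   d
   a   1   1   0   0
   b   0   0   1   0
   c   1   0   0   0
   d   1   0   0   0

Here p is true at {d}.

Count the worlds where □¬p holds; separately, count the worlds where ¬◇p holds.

For □¬p:
a: successors {a, b}; ¬p there: a:T, b:T. ✓
b: successors {c}; ¬p there: c:T. ✓
c: successors {a}; ¬p there: a:T. ✓
d: successors {a}; ¬p there: a:T. ✓
— 4 worlds.
For ¬◇p:
a: ◇p is F. ✓
b: ◇p is F. ✓
c: ◇p is F. ✓
d: ◇p is F. ✓
— 4 worlds.

4 and 4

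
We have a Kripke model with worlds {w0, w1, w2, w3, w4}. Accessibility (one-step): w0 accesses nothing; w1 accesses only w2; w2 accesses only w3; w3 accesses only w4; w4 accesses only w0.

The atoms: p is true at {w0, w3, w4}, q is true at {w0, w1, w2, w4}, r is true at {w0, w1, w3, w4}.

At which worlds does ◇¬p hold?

w0: no successors, so ◇¬p fails. ✗
w1: successors {w2}; ¬p there: w2:T. ✓
w2: successors {w3}; ¬p there: w3:F. ✗
w3: successors {w4}; ¬p there: w4:F. ✗
w4: successors {w0}; ¬p there: w0:F. ✗

{w1}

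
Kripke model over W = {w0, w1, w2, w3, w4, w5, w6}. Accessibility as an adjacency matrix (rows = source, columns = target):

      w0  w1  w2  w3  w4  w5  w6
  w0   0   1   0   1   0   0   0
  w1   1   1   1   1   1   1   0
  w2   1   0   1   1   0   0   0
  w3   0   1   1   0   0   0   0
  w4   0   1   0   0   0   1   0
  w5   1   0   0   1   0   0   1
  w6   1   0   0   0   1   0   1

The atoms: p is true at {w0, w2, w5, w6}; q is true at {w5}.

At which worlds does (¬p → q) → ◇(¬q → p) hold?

w0: ¬p → q is T, ◇(¬q → p) is F. ✗
w1: ¬p → q is F, ◇(¬q → p) is T. ✓
w2: ¬p → q is T, ◇(¬q → p) is T. ✓
w3: ¬p → q is F, ◇(¬q → p) is T. ✓
w4: ¬p → q is F, ◇(¬q → p) is T. ✓
w5: ¬p → q is T, ◇(¬q → p) is T. ✓
w6: ¬p → q is T, ◇(¬q → p) is T. ✓

{w1, w2, w3, w4, w5, w6}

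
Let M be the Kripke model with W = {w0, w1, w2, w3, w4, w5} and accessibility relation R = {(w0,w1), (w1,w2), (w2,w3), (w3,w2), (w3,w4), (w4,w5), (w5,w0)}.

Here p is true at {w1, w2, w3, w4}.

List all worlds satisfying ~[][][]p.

{w2, w3}

w0: [][][]p is T. ✗
w1: [][][]p is T. ✗
w2: [][][]p is F. ✓
w3: [][][]p is F. ✓
w4: [][][]p is T. ✗
w5: [][][]p is T. ✗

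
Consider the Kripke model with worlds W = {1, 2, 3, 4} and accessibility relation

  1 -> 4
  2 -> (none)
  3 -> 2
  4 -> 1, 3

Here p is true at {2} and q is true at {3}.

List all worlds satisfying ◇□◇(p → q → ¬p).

{1, 3, 4}

1: successors {4}; □◇(p → q → ¬p) there: 4:T. ✓
2: no successors, so ◇□◇(p → q → ¬p) fails. ✗
3: successors {2}; □◇(p → q → ¬p) there: 2:T. ✓
4: successors {1, 3}; □◇(p → q → ¬p) there: 1:T, 3:F. ✓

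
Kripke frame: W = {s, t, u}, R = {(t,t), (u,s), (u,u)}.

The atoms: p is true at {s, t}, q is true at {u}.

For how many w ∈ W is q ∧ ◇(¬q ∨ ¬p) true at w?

s: q is F, ◇(¬q ∨ ¬p) is F. ✗
t: q is F, ◇(¬q ∨ ¬p) is T. ✗
u: q is T, ◇(¬q ∨ ¬p) is T. ✓
Satisfying worlds: {u}.

1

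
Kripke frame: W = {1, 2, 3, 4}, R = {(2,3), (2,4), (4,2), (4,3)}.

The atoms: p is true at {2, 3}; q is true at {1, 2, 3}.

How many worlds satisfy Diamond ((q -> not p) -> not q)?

2

1: no successors, so Diamond ((q -> not p) -> not q) fails. ✗
2: successors {3, 4}; (q -> not p) -> not q there: 3:T, 4:T. ✓
3: no successors, so Diamond ((q -> not p) -> not q) fails. ✗
4: successors {2, 3}; (q -> not p) -> not q there: 2:T, 3:T. ✓
Satisfying worlds: {2, 4}.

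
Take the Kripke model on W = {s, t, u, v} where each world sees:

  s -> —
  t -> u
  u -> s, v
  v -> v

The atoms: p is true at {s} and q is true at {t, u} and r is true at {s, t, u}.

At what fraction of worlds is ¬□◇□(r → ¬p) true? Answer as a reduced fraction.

1/4

s: □◇□(r → ¬p) is T. ✗
t: □◇□(r → ¬p) is T. ✗
u: □◇□(r → ¬p) is F. ✓
v: □◇□(r → ¬p) is T. ✗
That's 1 of 4 worlds, so 1/4.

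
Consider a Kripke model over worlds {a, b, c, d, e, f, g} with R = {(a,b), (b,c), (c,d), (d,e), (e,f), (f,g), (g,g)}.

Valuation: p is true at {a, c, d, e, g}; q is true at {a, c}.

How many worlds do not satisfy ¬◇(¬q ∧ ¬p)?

2

a: ◇(¬q ∧ ¬p) is T. ✗
b: ◇(¬q ∧ ¬p) is F. ✓
c: ◇(¬q ∧ ¬p) is F. ✓
d: ◇(¬q ∧ ¬p) is F. ✓
e: ◇(¬q ∧ ¬p) is T. ✗
f: ◇(¬q ∧ ¬p) is F. ✓
g: ◇(¬q ∧ ¬p) is F. ✓
Satisfying worlds: {b, c, d, f, g}.
So ¬◇(¬q ∧ ¬p) fails at the other 2 worlds.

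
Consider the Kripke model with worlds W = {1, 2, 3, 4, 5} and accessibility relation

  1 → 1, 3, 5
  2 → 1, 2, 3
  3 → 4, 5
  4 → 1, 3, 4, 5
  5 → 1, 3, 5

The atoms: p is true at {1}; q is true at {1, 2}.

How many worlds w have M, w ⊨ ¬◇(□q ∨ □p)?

1: ◇(□q ∨ □p) is F. ✓
2: ◇(□q ∨ □p) is F. ✓
3: ◇(□q ∨ □p) is F. ✓
4: ◇(□q ∨ □p) is F. ✓
5: ◇(□q ∨ □p) is F. ✓
Satisfying worlds: {1, 2, 3, 4, 5}.

5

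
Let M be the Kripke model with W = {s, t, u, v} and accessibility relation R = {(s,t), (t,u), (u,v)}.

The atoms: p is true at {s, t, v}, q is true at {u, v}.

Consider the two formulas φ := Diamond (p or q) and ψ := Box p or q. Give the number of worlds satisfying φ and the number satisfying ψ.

For Diamond (p or q):
s: successors {t}; p or q there: t:T. ✓
t: successors {u}; p or q there: u:T. ✓
u: successors {v}; p or q there: v:T. ✓
v: no successors, so Diamond (p or q) fails. ✗
— 3 worlds.
For Box p or q:
s: Box p is T, q is F. ✓
t: Box p is F, q is F. ✗
u: Box p is T, q is T. ✓
v: Box p is T, q is T. ✓
— 3 worlds.

3 and 3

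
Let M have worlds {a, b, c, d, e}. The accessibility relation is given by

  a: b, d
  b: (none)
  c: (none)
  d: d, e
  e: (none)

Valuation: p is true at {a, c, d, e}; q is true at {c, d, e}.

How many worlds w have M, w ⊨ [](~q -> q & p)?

a: successors {b, d}; ~q -> q & p there: b:F, d:T. ✗
b: no successors, so [](~q -> q & p) holds vacuously. ✓
c: no successors, so [](~q -> q & p) holds vacuously. ✓
d: successors {d, e}; ~q -> q & p there: d:T, e:T. ✓
e: no successors, so [](~q -> q & p) holds vacuously. ✓
Satisfying worlds: {b, c, d, e}.

4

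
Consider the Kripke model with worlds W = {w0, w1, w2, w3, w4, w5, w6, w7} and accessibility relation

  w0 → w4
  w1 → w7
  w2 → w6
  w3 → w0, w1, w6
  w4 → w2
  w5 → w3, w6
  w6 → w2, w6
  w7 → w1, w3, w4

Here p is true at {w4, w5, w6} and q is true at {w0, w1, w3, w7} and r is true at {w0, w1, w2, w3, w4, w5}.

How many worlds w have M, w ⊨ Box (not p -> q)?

w0: successors {w4}; not p -> q there: w4:T. ✓
w1: successors {w7}; not p -> q there: w7:T. ✓
w2: successors {w6}; not p -> q there: w6:T. ✓
w3: successors {w0, w1, w6}; not p -> q there: w0:T, w1:T, w6:T. ✓
w4: successors {w2}; not p -> q there: w2:F. ✗
w5: successors {w3, w6}; not p -> q there: w3:T, w6:T. ✓
w6: successors {w2, w6}; not p -> q there: w2:F, w6:T. ✗
w7: successors {w1, w3, w4}; not p -> q there: w1:T, w3:T, w4:T. ✓
Satisfying worlds: {w0, w1, w2, w3, w5, w7}.

6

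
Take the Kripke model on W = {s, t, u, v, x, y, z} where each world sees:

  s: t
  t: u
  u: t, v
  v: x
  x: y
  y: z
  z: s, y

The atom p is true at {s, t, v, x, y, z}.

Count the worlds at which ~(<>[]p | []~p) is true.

1

s: <>[]p | []~p is F. ✓
t: <>[]p | []~p is T. ✗
u: <>[]p | []~p is T. ✗
v: <>[]p | []~p is T. ✗
x: <>[]p | []~p is T. ✗
y: <>[]p | []~p is T. ✗
z: <>[]p | []~p is T. ✗
Satisfying worlds: {s}.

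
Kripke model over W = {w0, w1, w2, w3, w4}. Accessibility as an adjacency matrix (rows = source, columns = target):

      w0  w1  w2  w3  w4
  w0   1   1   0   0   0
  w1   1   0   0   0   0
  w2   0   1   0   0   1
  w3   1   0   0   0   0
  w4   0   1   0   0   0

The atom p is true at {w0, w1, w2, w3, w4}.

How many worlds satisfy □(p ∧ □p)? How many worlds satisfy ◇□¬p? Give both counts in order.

For □(p ∧ □p):
w0: successors {w0, w1}; p ∧ □p there: w0:T, w1:T. ✓
w1: successors {w0}; p ∧ □p there: w0:T. ✓
w2: successors {w1, w4}; p ∧ □p there: w1:T, w4:T. ✓
w3: successors {w0}; p ∧ □p there: w0:T. ✓
w4: successors {w1}; p ∧ □p there: w1:T. ✓
— 5 worlds.
For ◇□¬p:
w0: successors {w0, w1}; □¬p there: w0:F, w1:F. ✗
w1: successors {w0}; □¬p there: w0:F. ✗
w2: successors {w1, w4}; □¬p there: w1:F, w4:F. ✗
w3: successors {w0}; □¬p there: w0:F. ✗
w4: successors {w1}; □¬p there: w1:F. ✗
— 0 worlds.

5 and 0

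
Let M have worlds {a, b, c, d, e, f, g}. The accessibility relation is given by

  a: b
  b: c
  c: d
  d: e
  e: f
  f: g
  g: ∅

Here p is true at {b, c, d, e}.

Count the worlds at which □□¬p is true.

a: successors {b}; □¬p there: b:F. ✗
b: successors {c}; □¬p there: c:F. ✗
c: successors {d}; □¬p there: d:F. ✗
d: successors {e}; □¬p there: e:T. ✓
e: successors {f}; □¬p there: f:T. ✓
f: successors {g}; □¬p there: g:T. ✓
g: no successors, so □□¬p holds vacuously. ✓
Satisfying worlds: {d, e, f, g}.

4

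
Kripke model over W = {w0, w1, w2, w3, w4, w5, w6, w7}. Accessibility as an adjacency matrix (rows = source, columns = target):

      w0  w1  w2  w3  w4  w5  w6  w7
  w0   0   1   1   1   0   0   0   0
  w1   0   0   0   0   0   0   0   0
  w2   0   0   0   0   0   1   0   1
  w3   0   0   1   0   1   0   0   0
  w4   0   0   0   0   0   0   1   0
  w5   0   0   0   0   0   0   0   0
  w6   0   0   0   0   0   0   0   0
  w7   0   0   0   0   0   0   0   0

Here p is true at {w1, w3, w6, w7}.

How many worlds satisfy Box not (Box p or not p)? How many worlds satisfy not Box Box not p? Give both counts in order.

For Box not (Box p or not p):
w0: successors {w1, w2, w3}; not (Box p or not p) there: w1:F, w2:F, w3:T. ✗
w1: no successors, so Box not (Box p or not p) holds vacuously. ✓
w2: successors {w5, w7}; not (Box p or not p) there: w5:F, w7:F. ✗
w3: successors {w2, w4}; not (Box p or not p) there: w2:F, w4:F. ✗
w4: successors {w6}; not (Box p or not p) there: w6:F. ✗
w5: no successors, so Box not (Box p or not p) holds vacuously. ✓
w6: no successors, so Box not (Box p or not p) holds vacuously. ✓
w7: no successors, so Box not (Box p or not p) holds vacuously. ✓
— 4 worlds.
For not Box Box not p:
w0: Box Box not p is F. ✓
w1: Box Box not p is T. ✗
w2: Box Box not p is T. ✗
w3: Box Box not p is F. ✓
w4: Box Box not p is T. ✗
w5: Box Box not p is T. ✗
w6: Box Box not p is T. ✗
w7: Box Box not p is T. ✗
— 2 worlds.

4 and 2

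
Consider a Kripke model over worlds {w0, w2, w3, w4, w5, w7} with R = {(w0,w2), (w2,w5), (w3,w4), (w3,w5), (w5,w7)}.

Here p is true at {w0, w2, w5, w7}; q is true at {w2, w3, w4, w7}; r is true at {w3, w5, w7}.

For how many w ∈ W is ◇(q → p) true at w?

w0: successors {w2}; q → p there: w2:T. ✓
w2: successors {w5}; q → p there: w5:T. ✓
w3: successors {w4, w5}; q → p there: w4:F, w5:T. ✓
w4: no successors, so ◇(q → p) fails. ✗
w5: successors {w7}; q → p there: w7:T. ✓
w7: no successors, so ◇(q → p) fails. ✗
Satisfying worlds: {w0, w2, w3, w5}.

4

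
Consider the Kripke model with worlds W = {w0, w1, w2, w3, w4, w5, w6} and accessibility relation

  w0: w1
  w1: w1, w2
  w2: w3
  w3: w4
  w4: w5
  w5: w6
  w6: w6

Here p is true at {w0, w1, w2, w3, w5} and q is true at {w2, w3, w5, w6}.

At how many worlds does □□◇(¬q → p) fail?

w0: successors {w1}; □◇(¬q → p) there: w1:T. ✓
w1: successors {w1, w2}; □◇(¬q → p) there: w1:T, w2:F. ✗
w2: successors {w3}; □◇(¬q → p) there: w3:T. ✓
w3: successors {w4}; □◇(¬q → p) there: w4:T. ✓
w4: successors {w5}; □◇(¬q → p) there: w5:T. ✓
w5: successors {w6}; □◇(¬q → p) there: w6:T. ✓
w6: successors {w6}; □◇(¬q → p) there: w6:T. ✓
Satisfying worlds: {w0, w2, w3, w4, w5, w6}.
So □□◇(¬q → p) fails at the other 1 world.

1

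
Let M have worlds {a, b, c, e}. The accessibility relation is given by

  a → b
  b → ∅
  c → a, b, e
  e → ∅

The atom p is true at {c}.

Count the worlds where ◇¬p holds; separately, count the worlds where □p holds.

For ◇¬p:
a: successors {b}; ¬p there: b:T. ✓
b: no successors, so ◇¬p fails. ✗
c: successors {a, b, e}; ¬p there: a:T, b:T, e:T. ✓
e: no successors, so ◇¬p fails. ✗
— 2 worlds.
For □p:
a: successors {b}; p there: b:F. ✗
b: no successors, so □p holds vacuously. ✓
c: successors {a, b, e}; p there: a:F, b:F, e:F. ✗
e: no successors, so □p holds vacuously. ✓
— 2 worlds.

2 and 2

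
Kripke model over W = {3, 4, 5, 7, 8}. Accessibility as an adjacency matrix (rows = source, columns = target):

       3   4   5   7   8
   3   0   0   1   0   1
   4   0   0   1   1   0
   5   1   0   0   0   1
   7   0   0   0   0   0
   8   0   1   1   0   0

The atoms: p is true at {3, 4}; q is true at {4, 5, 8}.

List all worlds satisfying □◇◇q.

3: successors {5, 8}; ◇◇q there: 5:T, 8:T. ✓
4: successors {5, 7}; ◇◇q there: 5:T, 7:F. ✗
5: successors {3, 8}; ◇◇q there: 3:T, 8:T. ✓
7: no successors, so □◇◇q holds vacuously. ✓
8: successors {4, 5}; ◇◇q there: 4:T, 5:T. ✓

{3, 5, 7, 8}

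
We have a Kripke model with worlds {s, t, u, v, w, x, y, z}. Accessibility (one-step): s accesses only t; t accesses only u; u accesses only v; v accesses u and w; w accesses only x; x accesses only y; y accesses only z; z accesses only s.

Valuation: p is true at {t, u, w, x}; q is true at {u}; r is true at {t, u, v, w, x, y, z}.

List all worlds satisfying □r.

s: successors {t}; r there: t:T. ✓
t: successors {u}; r there: u:T. ✓
u: successors {v}; r there: v:T. ✓
v: successors {u, w}; r there: u:T, w:T. ✓
w: successors {x}; r there: x:T. ✓
x: successors {y}; r there: y:T. ✓
y: successors {z}; r there: z:T. ✓
z: successors {s}; r there: s:F. ✗

{s, t, u, v, w, x, y}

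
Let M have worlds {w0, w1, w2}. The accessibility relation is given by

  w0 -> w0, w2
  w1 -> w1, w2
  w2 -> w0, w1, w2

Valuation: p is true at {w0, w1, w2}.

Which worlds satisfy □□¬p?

w0: successors {w0, w2}; □¬p there: w0:F, w2:F. ✗
w1: successors {w1, w2}; □¬p there: w1:F, w2:F. ✗
w2: successors {w0, w1, w2}; □¬p there: w0:F, w1:F, w2:F. ✗

∅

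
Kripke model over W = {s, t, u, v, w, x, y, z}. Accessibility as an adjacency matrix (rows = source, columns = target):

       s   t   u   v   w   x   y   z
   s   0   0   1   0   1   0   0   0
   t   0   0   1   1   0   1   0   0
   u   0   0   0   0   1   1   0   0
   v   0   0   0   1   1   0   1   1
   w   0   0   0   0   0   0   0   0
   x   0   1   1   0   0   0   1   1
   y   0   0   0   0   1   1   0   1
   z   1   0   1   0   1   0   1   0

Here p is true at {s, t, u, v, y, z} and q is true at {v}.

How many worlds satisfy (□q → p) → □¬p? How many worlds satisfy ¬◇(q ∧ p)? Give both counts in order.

For (□q → p) → □¬p:
s: □q → p is T, □¬p is F. ✗
t: □q → p is T, □¬p is F. ✗
u: □q → p is T, □¬p is T. ✓
v: □q → p is T, □¬p is F. ✗
w: □q → p is F, □¬p is T. ✓
x: □q → p is T, □¬p is F. ✗
y: □q → p is T, □¬p is F. ✗
z: □q → p is T, □¬p is F. ✗
— 2 worlds.
For ¬◇(q ∧ p):
s: ◇(q ∧ p) is F. ✓
t: ◇(q ∧ p) is T. ✗
u: ◇(q ∧ p) is F. ✓
v: ◇(q ∧ p) is T. ✗
w: ◇(q ∧ p) is F. ✓
x: ◇(q ∧ p) is F. ✓
y: ◇(q ∧ p) is F. ✓
z: ◇(q ∧ p) is F. ✓
— 6 worlds.

2 and 6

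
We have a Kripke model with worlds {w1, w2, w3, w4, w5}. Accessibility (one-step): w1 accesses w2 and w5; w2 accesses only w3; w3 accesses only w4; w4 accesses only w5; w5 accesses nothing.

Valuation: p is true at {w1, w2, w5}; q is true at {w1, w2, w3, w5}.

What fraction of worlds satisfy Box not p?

3/5

w1: successors {w2, w5}; not p there: w2:F, w5:F. ✗
w2: successors {w3}; not p there: w3:T. ✓
w3: successors {w4}; not p there: w4:T. ✓
w4: successors {w5}; not p there: w5:F. ✗
w5: no successors, so Box not p holds vacuously. ✓
That's 3 of 5 worlds, so 3/5.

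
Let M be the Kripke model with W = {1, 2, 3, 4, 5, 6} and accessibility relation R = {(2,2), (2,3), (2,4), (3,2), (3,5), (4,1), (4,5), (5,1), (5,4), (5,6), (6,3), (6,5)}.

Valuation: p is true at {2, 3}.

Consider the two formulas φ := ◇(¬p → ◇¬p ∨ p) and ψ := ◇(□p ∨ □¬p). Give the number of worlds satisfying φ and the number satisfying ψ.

5 and 5

For ◇(¬p → ◇¬p ∨ p):
1: no successors, so ◇(¬p → ◇¬p ∨ p) fails. ✗
2: successors {2, 3, 4}; ¬p → ◇¬p ∨ p there: 2:T, 3:T, 4:T. ✓
3: successors {2, 5}; ¬p → ◇¬p ∨ p there: 2:T, 5:T. ✓
4: successors {1, 5}; ¬p → ◇¬p ∨ p there: 1:F, 5:T. ✓
5: successors {1, 4, 6}; ¬p → ◇¬p ∨ p there: 1:F, 4:T, 6:T. ✓
6: successors {3, 5}; ¬p → ◇¬p ∨ p there: 3:T, 5:T. ✓
— 5 worlds.
For ◇(□p ∨ □¬p):
1: no successors, so ◇(□p ∨ □¬p) fails. ✗
2: successors {2, 3, 4}; □p ∨ □¬p there: 2:F, 3:F, 4:T. ✓
3: successors {2, 5}; □p ∨ □¬p there: 2:F, 5:T. ✓
4: successors {1, 5}; □p ∨ □¬p there: 1:T, 5:T. ✓
5: successors {1, 4, 6}; □p ∨ □¬p there: 1:T, 4:T, 6:F. ✓
6: successors {3, 5}; □p ∨ □¬p there: 3:F, 5:T. ✓
— 5 worlds.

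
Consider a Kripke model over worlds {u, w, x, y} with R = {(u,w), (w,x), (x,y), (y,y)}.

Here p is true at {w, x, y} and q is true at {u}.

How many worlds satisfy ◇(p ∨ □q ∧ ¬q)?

4

u: successors {w}; p ∨ □q ∧ ¬q there: w:T. ✓
w: successors {x}; p ∨ □q ∧ ¬q there: x:T. ✓
x: successors {y}; p ∨ □q ∧ ¬q there: y:T. ✓
y: successors {y}; p ∨ □q ∧ ¬q there: y:T. ✓
Satisfying worlds: {u, w, x, y}.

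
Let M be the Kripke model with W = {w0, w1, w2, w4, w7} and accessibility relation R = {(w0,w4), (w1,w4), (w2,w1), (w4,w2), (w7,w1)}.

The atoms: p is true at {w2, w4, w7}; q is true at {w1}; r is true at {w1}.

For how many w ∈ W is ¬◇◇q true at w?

4

w0: ◇◇q is F. ✓
w1: ◇◇q is F. ✓
w2: ◇◇q is F. ✓
w4: ◇◇q is T. ✗
w7: ◇◇q is F. ✓
Satisfying worlds: {w0, w1, w2, w7}.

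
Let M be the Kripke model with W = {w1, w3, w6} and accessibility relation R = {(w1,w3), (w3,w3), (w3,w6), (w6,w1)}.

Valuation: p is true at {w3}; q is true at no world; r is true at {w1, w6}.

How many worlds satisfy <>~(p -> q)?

w1: successors {w3}; ~(p -> q) there: w3:T. ✓
w3: successors {w3, w6}; ~(p -> q) there: w3:T, w6:F. ✓
w6: successors {w1}; ~(p -> q) there: w1:F. ✗
Satisfying worlds: {w1, w3}.

2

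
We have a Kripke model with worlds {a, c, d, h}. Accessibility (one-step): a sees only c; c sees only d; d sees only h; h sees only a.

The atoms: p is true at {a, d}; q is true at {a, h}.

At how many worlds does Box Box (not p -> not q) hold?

a: successors {c}; Box (not p -> not q) there: c:T. ✓
c: successors {d}; Box (not p -> not q) there: d:F. ✗
d: successors {h}; Box (not p -> not q) there: h:T. ✓
h: successors {a}; Box (not p -> not q) there: a:T. ✓
Satisfying worlds: {a, d, h}.

3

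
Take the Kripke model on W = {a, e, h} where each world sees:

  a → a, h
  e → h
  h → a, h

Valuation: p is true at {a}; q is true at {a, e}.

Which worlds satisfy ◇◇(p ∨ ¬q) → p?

a: ◇◇(p ∨ ¬q) is T, p is T. ✓
e: ◇◇(p ∨ ¬q) is T, p is F. ✗
h: ◇◇(p ∨ ¬q) is T, p is F. ✗

{a}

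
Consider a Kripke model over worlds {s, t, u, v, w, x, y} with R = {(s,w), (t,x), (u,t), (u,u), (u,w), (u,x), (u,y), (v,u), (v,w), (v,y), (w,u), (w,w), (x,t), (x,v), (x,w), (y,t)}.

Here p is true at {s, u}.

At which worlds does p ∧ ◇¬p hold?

{s, u}

s: p is T, ◇¬p is T. ✓
t: p is F, ◇¬p is T. ✗
u: p is T, ◇¬p is T. ✓
v: p is F, ◇¬p is T. ✗
w: p is F, ◇¬p is T. ✗
x: p is F, ◇¬p is T. ✗
y: p is F, ◇¬p is T. ✗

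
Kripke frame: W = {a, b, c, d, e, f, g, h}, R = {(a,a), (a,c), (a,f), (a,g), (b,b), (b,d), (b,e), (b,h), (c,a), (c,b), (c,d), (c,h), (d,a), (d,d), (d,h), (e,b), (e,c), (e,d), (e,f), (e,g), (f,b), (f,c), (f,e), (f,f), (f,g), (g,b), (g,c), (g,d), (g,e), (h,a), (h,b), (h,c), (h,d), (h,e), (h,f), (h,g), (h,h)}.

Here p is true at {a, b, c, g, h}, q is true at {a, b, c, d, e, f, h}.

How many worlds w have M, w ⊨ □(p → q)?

4

a: successors {a, c, f, g}; p → q there: a:T, c:T, f:T, g:F. ✗
b: successors {b, d, e, h}; p → q there: b:T, d:T, e:T, h:T. ✓
c: successors {a, b, d, h}; p → q there: a:T, b:T, d:T, h:T. ✓
d: successors {a, d, h}; p → q there: a:T, d:T, h:T. ✓
e: successors {b, c, d, f, g}; p → q there: b:T, c:T, d:T, f:T, g:F. ✗
f: successors {b, c, e, f, g}; p → q there: b:T, c:T, e:T, f:T, g:F. ✗
g: successors {b, c, d, e}; p → q there: b:T, c:T, d:T, e:T. ✓
h: successors {a, b, c, d, e, f, g, h}; p → q there: a:T, b:T, c:T, d:T, e:T, f:T, g:F, h:T. ✗
Satisfying worlds: {b, c, d, g}.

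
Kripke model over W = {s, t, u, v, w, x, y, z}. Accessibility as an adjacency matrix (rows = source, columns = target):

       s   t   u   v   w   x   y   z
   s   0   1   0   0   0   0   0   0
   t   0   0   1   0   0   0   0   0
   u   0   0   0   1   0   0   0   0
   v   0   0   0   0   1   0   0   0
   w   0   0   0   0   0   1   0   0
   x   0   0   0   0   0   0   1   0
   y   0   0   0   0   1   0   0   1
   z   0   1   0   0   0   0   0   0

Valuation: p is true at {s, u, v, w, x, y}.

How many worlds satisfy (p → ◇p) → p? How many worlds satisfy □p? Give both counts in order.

6 and 5

For (p → ◇p) → p:
s: p → ◇p is F, p is T. ✓
t: p → ◇p is T, p is F. ✗
u: p → ◇p is T, p is T. ✓
v: p → ◇p is T, p is T. ✓
w: p → ◇p is T, p is T. ✓
x: p → ◇p is T, p is T. ✓
y: p → ◇p is T, p is T. ✓
z: p → ◇p is T, p is F. ✗
— 6 worlds.
For □p:
s: successors {t}; p there: t:F. ✗
t: successors {u}; p there: u:T. ✓
u: successors {v}; p there: v:T. ✓
v: successors {w}; p there: w:T. ✓
w: successors {x}; p there: x:T. ✓
x: successors {y}; p there: y:T. ✓
y: successors {w, z}; p there: w:T, z:F. ✗
z: successors {t}; p there: t:F. ✗
— 5 worlds.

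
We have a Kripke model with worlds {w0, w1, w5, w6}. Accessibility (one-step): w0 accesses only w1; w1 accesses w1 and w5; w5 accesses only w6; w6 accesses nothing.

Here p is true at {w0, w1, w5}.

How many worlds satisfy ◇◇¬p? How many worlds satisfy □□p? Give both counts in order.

For ◇◇¬p:
w0: successors {w1}; ◇¬p there: w1:F. ✗
w1: successors {w1, w5}; ◇¬p there: w1:F, w5:T. ✓
w5: successors {w6}; ◇¬p there: w6:F. ✗
w6: no successors, so ◇◇¬p fails. ✗
— 1 world.
For □□p:
w0: successors {w1}; □p there: w1:T. ✓
w1: successors {w1, w5}; □p there: w1:T, w5:F. ✗
w5: successors {w6}; □p there: w6:T. ✓
w6: no successors, so □□p holds vacuously. ✓
— 3 worlds.

1 and 3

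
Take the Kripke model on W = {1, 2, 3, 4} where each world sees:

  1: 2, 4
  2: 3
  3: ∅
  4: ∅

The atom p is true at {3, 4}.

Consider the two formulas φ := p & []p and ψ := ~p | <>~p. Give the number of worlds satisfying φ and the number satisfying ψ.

2 and 2

For p & []p:
1: p is F, []p is F. ✗
2: p is F, []p is T. ✗
3: p is T, []p is T. ✓
4: p is T, []p is T. ✓
— 2 worlds.
For ~p | <>~p:
1: ~p is T, <>~p is T. ✓
2: ~p is T, <>~p is F. ✓
3: ~p is F, <>~p is F. ✗
4: ~p is F, <>~p is F. ✗
— 2 worlds.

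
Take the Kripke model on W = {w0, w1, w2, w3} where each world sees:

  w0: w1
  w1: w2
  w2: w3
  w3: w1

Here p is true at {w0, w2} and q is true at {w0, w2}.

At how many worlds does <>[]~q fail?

w0: successors {w1}; []~q there: w1:F. ✗
w1: successors {w2}; []~q there: w2:T. ✓
w2: successors {w3}; []~q there: w3:T. ✓
w3: successors {w1}; []~q there: w1:F. ✗
Satisfying worlds: {w1, w2}.
So <>[]~q fails at the other 2 worlds.

2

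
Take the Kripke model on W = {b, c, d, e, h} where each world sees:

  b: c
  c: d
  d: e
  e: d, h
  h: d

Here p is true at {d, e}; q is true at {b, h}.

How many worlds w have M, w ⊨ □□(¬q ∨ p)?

4

b: successors {c}; □(¬q ∨ p) there: c:T. ✓
c: successors {d}; □(¬q ∨ p) there: d:T. ✓
d: successors {e}; □(¬q ∨ p) there: e:F. ✗
e: successors {d, h}; □(¬q ∨ p) there: d:T, h:T. ✓
h: successors {d}; □(¬q ∨ p) there: d:T. ✓
Satisfying worlds: {b, c, e, h}.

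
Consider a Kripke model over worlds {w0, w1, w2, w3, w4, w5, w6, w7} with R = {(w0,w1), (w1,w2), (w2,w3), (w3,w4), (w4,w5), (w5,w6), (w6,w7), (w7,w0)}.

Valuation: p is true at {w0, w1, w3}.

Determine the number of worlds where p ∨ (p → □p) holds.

w0: p is T, p → □p is T. ✓
w1: p is T, p → □p is F. ✓
w2: p is F, p → □p is T. ✓
w3: p is T, p → □p is F. ✓
w4: p is F, p → □p is T. ✓
w5: p is F, p → □p is T. ✓
w6: p is F, p → □p is T. ✓
w7: p is F, p → □p is T. ✓
Satisfying worlds: {w0, w1, w2, w3, w4, w5, w6, w7}.

8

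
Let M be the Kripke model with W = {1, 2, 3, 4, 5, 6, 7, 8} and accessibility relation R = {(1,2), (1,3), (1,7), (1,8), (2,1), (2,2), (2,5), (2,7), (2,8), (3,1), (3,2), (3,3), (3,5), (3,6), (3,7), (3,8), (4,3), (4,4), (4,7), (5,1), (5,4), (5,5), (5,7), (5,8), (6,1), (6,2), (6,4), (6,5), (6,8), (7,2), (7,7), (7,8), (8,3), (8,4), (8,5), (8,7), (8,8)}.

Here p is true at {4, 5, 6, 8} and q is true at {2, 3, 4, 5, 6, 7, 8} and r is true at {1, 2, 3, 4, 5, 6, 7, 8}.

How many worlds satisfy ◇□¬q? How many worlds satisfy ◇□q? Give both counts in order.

0 and 8

For ◇□¬q:
1: successors {2, 3, 7, 8}; □¬q there: 2:F, 3:F, 7:F, 8:F. ✗
2: successors {1, 2, 5, 7, 8}; □¬q there: 1:F, 2:F, 5:F, 7:F, 8:F. ✗
3: successors {1, 2, 3, 5, 6, 7, 8}; □¬q there: 1:F, 2:F, 3:F, 5:F, 6:F, 7:F, 8:F. ✗
4: successors {3, 4, 7}; □¬q there: 3:F, 4:F, 7:F. ✗
5: successors {1, 4, 5, 7, 8}; □¬q there: 1:F, 4:F, 5:F, 7:F, 8:F. ✗
6: successors {1, 2, 4, 5, 8}; □¬q there: 1:F, 2:F, 4:F, 5:F, 8:F. ✗
7: successors {2, 7, 8}; □¬q there: 2:F, 7:F, 8:F. ✗
8: successors {3, 4, 5, 7, 8}; □¬q there: 3:F, 4:F, 5:F, 7:F, 8:F. ✗
— 0 worlds.
For ◇□q:
1: successors {2, 3, 7, 8}; □q there: 2:F, 3:F, 7:T, 8:T. ✓
2: successors {1, 2, 5, 7, 8}; □q there: 1:T, 2:F, 5:F, 7:T, 8:T. ✓
3: successors {1, 2, 3, 5, 6, 7, 8}; □q there: 1:T, 2:F, 3:F, 5:F, 6:F, 7:T, 8:T. ✓
4: successors {3, 4, 7}; □q there: 3:F, 4:T, 7:T. ✓
5: successors {1, 4, 5, 7, 8}; □q there: 1:T, 4:T, 5:F, 7:T, 8:T. ✓
6: successors {1, 2, 4, 5, 8}; □q there: 1:T, 2:F, 4:T, 5:F, 8:T. ✓
7: successors {2, 7, 8}; □q there: 2:F, 7:T, 8:T. ✓
8: successors {3, 4, 5, 7, 8}; □q there: 3:F, 4:T, 5:F, 7:T, 8:T. ✓
— 8 worlds.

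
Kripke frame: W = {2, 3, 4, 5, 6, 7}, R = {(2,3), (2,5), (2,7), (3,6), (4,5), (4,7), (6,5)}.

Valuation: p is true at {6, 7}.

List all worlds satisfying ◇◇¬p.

{3}

2: successors {3, 5, 7}; ◇¬p there: 3:F, 5:F, 7:F. ✗
3: successors {6}; ◇¬p there: 6:T. ✓
4: successors {5, 7}; ◇¬p there: 5:F, 7:F. ✗
5: no successors, so ◇◇¬p fails. ✗
6: successors {5}; ◇¬p there: 5:F. ✗
7: no successors, so ◇◇¬p fails. ✗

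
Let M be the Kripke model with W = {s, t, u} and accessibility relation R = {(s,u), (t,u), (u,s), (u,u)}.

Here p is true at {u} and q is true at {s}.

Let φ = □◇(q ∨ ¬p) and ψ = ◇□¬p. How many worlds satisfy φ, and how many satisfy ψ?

For □◇(q ∨ ¬p):
s: successors {u}; ◇(q ∨ ¬p) there: u:T. ✓
t: successors {u}; ◇(q ∨ ¬p) there: u:T. ✓
u: successors {s, u}; ◇(q ∨ ¬p) there: s:F, u:T. ✗
— 2 worlds.
For ◇□¬p:
s: successors {u}; □¬p there: u:F. ✗
t: successors {u}; □¬p there: u:F. ✗
u: successors {s, u}; □¬p there: s:F, u:F. ✗
— 0 worlds.

2 and 0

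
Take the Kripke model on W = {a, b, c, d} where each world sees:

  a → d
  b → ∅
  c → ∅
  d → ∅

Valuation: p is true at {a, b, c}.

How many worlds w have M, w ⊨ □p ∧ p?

a: □p is F, p is T. ✗
b: □p is T, p is T. ✓
c: □p is T, p is T. ✓
d: □p is T, p is F. ✗
Satisfying worlds: {b, c}.

2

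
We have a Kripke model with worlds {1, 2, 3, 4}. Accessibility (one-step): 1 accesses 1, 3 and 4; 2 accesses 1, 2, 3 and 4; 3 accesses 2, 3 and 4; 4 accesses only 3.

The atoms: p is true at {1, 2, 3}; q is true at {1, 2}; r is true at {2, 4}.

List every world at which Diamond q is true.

1: successors {1, 3, 4}; q there: 1:T, 3:F, 4:F. ✓
2: successors {1, 2, 3, 4}; q there: 1:T, 2:T, 3:F, 4:F. ✓
3: successors {2, 3, 4}; q there: 2:T, 3:F, 4:F. ✓
4: successors {3}; q there: 3:F. ✗

{1, 2, 3}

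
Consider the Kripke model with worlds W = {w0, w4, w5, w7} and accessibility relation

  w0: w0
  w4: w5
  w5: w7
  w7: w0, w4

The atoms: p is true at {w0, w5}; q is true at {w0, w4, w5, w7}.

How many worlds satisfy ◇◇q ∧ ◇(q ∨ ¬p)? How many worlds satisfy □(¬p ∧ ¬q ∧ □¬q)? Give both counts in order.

4 and 0

For ◇◇q ∧ ◇(q ∨ ¬p):
w0: ◇◇q is T, ◇(q ∨ ¬p) is T. ✓
w4: ◇◇q is T, ◇(q ∨ ¬p) is T. ✓
w5: ◇◇q is T, ◇(q ∨ ¬p) is T. ✓
w7: ◇◇q is T, ◇(q ∨ ¬p) is T. ✓
— 4 worlds.
For □(¬p ∧ ¬q ∧ □¬q):
w0: successors {w0}; ¬p ∧ ¬q ∧ □¬q there: w0:F. ✗
w4: successors {w5}; ¬p ∧ ¬q ∧ □¬q there: w5:F. ✗
w5: successors {w7}; ¬p ∧ ¬q ∧ □¬q there: w7:F. ✗
w7: successors {w0, w4}; ¬p ∧ ¬q ∧ □¬q there: w0:F, w4:F. ✗
— 0 worlds.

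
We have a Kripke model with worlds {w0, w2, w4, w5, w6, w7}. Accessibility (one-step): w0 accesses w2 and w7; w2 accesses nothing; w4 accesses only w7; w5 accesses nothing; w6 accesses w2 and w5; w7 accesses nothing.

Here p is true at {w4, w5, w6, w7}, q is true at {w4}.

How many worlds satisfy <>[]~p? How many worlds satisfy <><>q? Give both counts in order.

3 and 0

For <>[]~p:
w0: successors {w2, w7}; []~p there: w2:T, w7:T. ✓
w2: no successors, so <>[]~p fails. ✗
w4: successors {w7}; []~p there: w7:T. ✓
w5: no successors, so <>[]~p fails. ✗
w6: successors {w2, w5}; []~p there: w2:T, w5:T. ✓
w7: no successors, so <>[]~p fails. ✗
— 3 worlds.
For <><>q:
w0: successors {w2, w7}; <>q there: w2:F, w7:F. ✗
w2: no successors, so <><>q fails. ✗
w4: successors {w7}; <>q there: w7:F. ✗
w5: no successors, so <><>q fails. ✗
w6: successors {w2, w5}; <>q there: w2:F, w5:F. ✗
w7: no successors, so <><>q fails. ✗
— 0 worlds.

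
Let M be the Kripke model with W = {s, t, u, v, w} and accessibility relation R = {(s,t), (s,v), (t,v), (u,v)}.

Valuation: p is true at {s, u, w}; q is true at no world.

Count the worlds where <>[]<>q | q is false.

s: <>[]<>q is T, q is F. ✓
t: <>[]<>q is T, q is F. ✓
u: <>[]<>q is T, q is F. ✓
v: <>[]<>q is F, q is F. ✗
w: <>[]<>q is F, q is F. ✗
Satisfying worlds: {s, t, u}.
So <>[]<>q | q fails at the other 2 worlds.

2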